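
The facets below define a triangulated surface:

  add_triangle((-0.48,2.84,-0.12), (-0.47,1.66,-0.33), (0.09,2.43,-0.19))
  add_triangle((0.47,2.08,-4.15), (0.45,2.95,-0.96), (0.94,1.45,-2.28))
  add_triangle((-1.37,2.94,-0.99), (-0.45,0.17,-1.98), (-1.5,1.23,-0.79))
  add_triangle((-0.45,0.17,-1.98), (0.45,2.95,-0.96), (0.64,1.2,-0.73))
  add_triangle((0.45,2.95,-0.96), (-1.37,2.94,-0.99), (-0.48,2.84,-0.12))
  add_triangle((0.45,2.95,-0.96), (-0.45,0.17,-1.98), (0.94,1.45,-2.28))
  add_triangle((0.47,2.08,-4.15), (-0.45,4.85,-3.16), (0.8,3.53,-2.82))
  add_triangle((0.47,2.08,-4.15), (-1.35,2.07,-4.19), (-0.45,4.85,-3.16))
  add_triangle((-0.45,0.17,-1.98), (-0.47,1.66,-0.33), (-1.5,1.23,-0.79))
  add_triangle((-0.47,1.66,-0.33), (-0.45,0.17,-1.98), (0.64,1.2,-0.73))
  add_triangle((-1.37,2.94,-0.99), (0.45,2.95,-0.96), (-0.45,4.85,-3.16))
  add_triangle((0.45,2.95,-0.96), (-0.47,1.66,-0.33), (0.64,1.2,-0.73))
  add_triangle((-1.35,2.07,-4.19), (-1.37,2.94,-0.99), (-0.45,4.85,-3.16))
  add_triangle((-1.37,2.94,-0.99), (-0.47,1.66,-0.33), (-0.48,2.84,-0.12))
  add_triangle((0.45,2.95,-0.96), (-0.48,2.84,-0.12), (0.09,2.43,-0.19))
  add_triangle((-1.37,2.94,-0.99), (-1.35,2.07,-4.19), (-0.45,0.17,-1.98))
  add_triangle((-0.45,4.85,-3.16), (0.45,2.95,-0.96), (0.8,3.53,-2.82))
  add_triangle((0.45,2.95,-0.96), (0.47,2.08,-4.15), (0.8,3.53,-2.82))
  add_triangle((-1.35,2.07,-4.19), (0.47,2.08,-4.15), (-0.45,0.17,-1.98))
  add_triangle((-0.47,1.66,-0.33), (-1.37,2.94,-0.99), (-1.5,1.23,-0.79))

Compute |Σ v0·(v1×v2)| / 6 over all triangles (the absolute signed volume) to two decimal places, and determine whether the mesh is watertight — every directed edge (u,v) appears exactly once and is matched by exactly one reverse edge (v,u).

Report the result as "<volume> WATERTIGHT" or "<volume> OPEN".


14.28 OPEN

Per-triangle v0·(v1×v2)/6:
  t1: -0.0694
  t2: +1.0917
  t3: +0.8049
  t4: +0.5119
  t5: +0.7340
  t6: -1.1033
  t7: +2.2685
  t8: +4.1386
  t9: -0.5595
  t10: -0.5822
  t11: +1.3947
  t12: -0.0735
  t13: +3.3863
  t14: -0.0298
  t15: +0.1588
  t16: +0.2715
  t17: +1.1811
  t18: -0.3211
  t19: +1.0238
  t20: +0.0481
Σ = +14.2750 → |volume| = 14.28

Directed edges: 60 total; 6 unmatched, e.g. (-0.47,1.66,-0.33)→(0.09,2.43,-0.19) → open.


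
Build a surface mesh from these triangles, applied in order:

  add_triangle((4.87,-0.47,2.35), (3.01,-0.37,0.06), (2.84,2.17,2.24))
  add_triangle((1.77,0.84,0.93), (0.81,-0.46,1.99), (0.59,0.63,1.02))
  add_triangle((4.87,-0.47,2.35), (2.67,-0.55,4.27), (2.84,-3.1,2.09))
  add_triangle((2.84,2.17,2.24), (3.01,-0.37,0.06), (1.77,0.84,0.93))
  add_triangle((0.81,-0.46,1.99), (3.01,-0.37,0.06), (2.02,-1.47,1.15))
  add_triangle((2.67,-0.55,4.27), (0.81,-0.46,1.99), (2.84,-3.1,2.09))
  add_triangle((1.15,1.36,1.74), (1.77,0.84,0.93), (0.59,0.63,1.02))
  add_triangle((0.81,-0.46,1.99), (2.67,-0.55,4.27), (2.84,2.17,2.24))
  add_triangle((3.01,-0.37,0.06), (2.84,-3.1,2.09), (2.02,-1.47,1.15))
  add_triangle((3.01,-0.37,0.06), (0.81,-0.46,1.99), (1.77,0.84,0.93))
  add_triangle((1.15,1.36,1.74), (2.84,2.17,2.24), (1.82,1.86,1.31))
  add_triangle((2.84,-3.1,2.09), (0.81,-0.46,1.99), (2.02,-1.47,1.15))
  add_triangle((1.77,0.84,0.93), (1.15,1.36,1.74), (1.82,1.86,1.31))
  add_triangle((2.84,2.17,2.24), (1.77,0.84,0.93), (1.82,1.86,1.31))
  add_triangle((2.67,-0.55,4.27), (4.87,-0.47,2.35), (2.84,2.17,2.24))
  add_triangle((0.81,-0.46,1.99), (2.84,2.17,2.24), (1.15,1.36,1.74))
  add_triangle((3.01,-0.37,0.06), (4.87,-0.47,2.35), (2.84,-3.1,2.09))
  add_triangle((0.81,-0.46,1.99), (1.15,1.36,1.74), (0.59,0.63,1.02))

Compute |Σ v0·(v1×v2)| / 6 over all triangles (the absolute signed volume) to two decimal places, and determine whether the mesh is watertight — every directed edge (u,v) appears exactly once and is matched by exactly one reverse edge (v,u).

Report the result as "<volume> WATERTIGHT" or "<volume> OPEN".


17.82 WATERTIGHT

Per-triangle v0·(v1×v2)/6:
  t1: +2.7062
  t2: -0.3384
  t3: +6.6682
  t4: +0.0277
  t5: -1.0091
  t6: +1.0972
  t7: -0.0533
  t8: +0.5513
  t9: -0.2852
  t10: -1.2090
  t11: +0.2136
  t12: -0.5525
  t13: -0.2488
  t14: +0.1340
  t15: +6.1212
  t16: +0.7332
  t17: +3.2403
  t18: +0.0247
Σ = +17.8213 → |volume| = 17.82

Directed edges: 54 total, each appears once with its reverse present → watertight.


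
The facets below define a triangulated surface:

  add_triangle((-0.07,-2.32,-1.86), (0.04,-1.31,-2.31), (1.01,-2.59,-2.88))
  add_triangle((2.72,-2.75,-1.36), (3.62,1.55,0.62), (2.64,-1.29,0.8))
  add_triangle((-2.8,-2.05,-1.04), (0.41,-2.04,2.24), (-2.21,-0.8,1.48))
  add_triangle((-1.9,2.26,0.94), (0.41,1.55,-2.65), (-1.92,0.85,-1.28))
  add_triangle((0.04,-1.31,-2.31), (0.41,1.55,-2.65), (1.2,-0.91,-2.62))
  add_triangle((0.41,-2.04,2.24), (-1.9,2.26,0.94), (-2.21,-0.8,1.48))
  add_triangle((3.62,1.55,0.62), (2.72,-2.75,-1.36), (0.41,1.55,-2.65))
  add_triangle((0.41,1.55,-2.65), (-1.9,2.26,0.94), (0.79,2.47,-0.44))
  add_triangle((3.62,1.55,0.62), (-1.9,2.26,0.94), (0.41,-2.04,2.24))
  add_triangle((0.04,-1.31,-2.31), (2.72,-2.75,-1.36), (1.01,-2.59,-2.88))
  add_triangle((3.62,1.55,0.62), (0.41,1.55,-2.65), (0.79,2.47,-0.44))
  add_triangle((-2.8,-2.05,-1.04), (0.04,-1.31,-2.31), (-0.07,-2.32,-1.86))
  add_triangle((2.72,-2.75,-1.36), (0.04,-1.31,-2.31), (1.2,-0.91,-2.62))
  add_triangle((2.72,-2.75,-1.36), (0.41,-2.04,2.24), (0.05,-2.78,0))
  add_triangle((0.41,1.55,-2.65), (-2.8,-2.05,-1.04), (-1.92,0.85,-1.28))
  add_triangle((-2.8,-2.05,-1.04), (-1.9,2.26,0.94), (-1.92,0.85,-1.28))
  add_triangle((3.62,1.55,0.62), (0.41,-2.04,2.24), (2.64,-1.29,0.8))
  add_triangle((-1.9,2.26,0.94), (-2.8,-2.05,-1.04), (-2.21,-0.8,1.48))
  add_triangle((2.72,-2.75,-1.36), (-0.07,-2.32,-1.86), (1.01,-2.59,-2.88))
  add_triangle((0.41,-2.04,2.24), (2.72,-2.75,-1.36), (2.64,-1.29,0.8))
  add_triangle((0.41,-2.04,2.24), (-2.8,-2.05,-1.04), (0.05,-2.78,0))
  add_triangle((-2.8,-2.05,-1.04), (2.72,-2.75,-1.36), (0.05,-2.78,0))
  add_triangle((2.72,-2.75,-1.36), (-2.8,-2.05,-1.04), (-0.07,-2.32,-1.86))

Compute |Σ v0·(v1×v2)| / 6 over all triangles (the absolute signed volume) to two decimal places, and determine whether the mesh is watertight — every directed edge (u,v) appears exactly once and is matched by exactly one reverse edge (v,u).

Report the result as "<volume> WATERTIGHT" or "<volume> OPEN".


Per-triangle v0·(v1×v2)/6:
  t1: +0.5053
  t2: +3.4879
  t3: +3.3097
  t4: +2.5500
  t5: +1.2764
  t6: +2.4623
  t7: +7.9388
  t8: +2.6106
  t9: +5.7151
  t10: +0.2618
  t11: +3.0215
  t12: +1.3152
  t13: +1.4774
  t14: +3.0069
  t15: +2.6193
  t16: +2.6982
  t17: +2.7036
  t18: +3.2920
  t19: +1.2263
  t20: +3.0908
  t21: +2.7644
  t22: +3.0745
  t23: +1.5485
Σ = +61.9563 → |volume| = 61.96

Directed edges: 69 total; 9 unmatched, e.g. (0.04,-1.31,-2.31)→(0.41,1.55,-2.65) → open.

61.96 OPEN


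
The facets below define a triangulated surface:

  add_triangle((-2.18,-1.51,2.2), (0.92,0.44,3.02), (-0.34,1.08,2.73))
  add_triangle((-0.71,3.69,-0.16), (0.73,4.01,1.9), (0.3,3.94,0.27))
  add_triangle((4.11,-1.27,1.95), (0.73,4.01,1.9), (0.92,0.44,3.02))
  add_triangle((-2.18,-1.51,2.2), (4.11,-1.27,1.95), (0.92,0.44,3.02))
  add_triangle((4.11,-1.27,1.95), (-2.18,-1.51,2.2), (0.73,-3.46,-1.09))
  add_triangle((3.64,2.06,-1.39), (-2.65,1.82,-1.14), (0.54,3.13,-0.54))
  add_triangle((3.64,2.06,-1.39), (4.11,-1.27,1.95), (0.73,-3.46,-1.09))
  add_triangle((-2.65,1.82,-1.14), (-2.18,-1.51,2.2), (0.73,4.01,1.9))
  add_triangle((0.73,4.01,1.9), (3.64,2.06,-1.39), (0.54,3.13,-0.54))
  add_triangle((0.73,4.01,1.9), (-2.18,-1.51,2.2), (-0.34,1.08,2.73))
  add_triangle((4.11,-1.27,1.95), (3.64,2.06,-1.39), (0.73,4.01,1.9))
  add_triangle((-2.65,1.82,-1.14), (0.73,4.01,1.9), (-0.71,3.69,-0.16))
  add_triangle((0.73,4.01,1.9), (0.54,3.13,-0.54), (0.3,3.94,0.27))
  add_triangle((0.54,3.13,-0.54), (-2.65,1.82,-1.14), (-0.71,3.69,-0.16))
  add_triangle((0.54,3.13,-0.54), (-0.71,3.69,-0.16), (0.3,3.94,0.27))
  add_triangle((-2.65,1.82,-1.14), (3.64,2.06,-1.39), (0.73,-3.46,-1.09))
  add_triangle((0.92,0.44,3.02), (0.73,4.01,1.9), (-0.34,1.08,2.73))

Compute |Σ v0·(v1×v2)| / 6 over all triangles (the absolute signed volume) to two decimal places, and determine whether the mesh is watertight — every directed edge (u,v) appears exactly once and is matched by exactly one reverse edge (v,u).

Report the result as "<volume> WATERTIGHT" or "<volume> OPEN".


Per-triangle v0·(v1×v2)/6:
  t1: +2.0583
  t2: +0.9424
  t3: +6.7249
  t4: +5.4690
  t5: +9.3143
  t6: +3.0151
  t7: +10.0395
  t8: +8.3586
  t9: +4.4616
  t10: +1.7788
  t11: +12.4330
  t12: +1.9534
  t13: +0.5324
  t14: +1.3172
  t15: +0.5728
  t16: +6.6902
  t17: +2.2535
Σ = +77.9149 → |volume| = 77.91

Directed edges: 51 total; 3 unmatched, e.g. (-2.18,-1.51,2.2)→(0.73,-3.46,-1.09) → open.

77.91 OPEN


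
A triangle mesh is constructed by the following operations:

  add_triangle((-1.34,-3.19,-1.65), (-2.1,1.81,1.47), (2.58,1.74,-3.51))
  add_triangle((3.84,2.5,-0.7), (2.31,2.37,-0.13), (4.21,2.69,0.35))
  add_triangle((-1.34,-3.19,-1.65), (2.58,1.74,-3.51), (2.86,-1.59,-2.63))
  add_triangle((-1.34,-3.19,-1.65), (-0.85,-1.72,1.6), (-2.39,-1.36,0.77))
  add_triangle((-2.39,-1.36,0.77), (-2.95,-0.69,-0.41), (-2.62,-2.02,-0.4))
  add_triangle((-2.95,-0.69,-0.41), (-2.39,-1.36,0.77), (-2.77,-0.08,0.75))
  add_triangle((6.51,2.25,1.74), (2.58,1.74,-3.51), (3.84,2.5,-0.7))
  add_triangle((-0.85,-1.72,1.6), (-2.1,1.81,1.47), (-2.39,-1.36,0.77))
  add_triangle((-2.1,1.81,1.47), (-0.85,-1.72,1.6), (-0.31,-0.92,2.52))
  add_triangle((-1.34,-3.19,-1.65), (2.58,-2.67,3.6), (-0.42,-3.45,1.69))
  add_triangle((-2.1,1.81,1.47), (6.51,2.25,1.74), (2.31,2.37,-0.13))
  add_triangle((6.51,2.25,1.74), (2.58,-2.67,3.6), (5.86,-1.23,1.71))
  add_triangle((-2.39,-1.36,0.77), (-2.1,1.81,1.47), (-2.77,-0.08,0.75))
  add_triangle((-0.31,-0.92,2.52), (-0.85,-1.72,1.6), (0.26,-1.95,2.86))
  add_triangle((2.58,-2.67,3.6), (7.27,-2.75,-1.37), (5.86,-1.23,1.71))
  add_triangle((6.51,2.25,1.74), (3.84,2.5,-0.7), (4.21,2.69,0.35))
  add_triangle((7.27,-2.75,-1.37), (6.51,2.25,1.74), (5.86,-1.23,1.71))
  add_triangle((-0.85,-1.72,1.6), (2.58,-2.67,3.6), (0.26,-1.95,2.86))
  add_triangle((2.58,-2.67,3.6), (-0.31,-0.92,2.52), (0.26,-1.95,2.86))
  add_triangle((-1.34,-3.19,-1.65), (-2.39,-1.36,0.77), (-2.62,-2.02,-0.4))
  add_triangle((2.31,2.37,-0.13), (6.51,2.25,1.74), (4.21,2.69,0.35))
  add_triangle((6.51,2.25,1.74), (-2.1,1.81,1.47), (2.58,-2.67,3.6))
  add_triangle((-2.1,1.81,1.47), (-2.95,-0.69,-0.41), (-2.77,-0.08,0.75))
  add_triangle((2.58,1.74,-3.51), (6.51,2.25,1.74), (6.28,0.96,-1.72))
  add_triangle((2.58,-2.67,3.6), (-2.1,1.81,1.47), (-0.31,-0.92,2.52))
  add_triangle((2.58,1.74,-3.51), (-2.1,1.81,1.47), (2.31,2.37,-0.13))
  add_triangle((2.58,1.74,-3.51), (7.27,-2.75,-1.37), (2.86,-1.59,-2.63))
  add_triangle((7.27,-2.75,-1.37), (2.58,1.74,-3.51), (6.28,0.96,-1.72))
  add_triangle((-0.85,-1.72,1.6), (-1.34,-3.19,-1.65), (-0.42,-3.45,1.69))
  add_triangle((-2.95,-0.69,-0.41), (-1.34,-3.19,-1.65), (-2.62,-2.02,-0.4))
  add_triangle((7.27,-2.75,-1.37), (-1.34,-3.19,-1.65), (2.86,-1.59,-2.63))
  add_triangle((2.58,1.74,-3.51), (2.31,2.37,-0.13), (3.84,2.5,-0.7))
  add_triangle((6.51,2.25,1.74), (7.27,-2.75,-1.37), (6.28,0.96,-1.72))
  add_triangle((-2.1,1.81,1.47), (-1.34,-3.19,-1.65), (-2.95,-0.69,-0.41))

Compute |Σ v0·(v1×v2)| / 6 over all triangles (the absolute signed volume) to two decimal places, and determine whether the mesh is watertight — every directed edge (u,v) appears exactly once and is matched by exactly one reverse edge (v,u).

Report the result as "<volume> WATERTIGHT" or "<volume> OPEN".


Per-triangle v0·(v1×v2)/6:
  t1: +6.1817
  t2: +0.6289
  t3: +6.4947
  t4: +2.3075
  t5: +0.7767
  t6: +0.7547
  t7: +3.7550
  t8: +1.9781
  t9: +1.5593
  t10: +4.1122
  t11: +5.5202
  t12: +9.7243
  t13: +0.6434
  t14: +0.5404
  t15: +10.6617
  t16: +1.3266
  t17: +12.5229
  t18: +0.7778
  t19: +0.8017
  t20: +0.7642
  t21: +0.3205
  t22: +15.8574
  t23: +0.7922
  t24: +8.6437
  t25: +1.8866
  t26: +4.6638
  t27: +8.7430
  t28: +10.4551
  t29: +1.5979
  t30: +0.9620
  t31: +8.1952
  t32: +1.6961
  t33: +15.0541
  t34: -0.8357
Σ = +149.8638 → |volume| = 149.86

Directed edges: 102 total; 6 unmatched, e.g. (-1.34,-3.19,-1.65)→(2.58,-2.67,3.6) → open.

149.86 OPEN


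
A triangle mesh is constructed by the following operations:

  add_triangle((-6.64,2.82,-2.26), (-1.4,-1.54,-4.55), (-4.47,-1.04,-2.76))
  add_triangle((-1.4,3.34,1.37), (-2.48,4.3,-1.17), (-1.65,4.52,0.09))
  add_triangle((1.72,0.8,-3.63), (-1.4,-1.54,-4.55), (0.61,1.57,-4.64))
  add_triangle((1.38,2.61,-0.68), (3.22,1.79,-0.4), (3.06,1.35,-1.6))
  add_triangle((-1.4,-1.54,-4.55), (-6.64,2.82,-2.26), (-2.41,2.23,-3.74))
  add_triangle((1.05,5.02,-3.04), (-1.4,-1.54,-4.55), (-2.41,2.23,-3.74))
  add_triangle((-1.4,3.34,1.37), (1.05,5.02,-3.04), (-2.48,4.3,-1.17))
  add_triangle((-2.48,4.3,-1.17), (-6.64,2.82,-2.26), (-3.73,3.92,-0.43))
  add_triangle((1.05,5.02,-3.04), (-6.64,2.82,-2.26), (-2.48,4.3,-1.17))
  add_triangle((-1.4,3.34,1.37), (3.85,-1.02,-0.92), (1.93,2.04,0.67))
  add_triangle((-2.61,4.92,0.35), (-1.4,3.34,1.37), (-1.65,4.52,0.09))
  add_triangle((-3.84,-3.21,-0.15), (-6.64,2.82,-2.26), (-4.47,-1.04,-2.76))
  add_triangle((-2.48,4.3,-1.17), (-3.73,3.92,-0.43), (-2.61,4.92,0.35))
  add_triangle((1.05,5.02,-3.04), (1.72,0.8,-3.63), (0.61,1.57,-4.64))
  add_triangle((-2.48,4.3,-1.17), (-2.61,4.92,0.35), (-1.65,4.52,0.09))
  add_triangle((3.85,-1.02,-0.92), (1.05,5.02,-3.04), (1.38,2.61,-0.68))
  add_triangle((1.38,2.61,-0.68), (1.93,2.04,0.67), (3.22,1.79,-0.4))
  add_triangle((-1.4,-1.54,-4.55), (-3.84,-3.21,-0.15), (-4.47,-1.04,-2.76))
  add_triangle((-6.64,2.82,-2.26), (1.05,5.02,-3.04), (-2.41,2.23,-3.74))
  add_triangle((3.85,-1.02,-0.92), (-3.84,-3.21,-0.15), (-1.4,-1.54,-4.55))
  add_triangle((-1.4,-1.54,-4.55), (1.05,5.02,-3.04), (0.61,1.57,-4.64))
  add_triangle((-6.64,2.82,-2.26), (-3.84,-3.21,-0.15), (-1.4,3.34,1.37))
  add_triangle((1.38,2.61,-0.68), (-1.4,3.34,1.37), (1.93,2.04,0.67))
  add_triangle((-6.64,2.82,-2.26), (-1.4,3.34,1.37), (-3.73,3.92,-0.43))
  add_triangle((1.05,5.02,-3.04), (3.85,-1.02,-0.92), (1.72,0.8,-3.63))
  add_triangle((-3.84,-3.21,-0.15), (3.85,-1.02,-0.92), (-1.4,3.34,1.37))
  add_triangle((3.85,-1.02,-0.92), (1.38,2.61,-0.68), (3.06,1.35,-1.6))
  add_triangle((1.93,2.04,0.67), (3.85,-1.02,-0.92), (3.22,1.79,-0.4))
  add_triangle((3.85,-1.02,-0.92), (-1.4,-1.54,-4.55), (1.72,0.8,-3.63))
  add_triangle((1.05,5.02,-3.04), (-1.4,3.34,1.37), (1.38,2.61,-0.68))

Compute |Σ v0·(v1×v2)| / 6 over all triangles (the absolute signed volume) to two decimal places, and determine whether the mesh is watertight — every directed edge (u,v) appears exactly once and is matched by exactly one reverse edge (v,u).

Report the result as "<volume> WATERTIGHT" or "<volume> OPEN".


Per-triangle v0·(v1×v2)/6:
  t1: +10.3205
  t2: -1.0649
  t3: +3.6215
  t4: +1.3023
  t5: +12.3360
  t6: +11.0395
  t7: +7.0746
  t8: +3.8590
  t9: +10.2356
  t10: -0.4600
  t11: +0.7650
  t12: +10.3977
  t13: +1.8819
  t14: +4.0514
  t15: +0.9428
  t16: +4.1347
  t17: +1.1637
  t18: +8.3699
  t19: +13.1253
  t20: +11.9405
  t21: +4.6189
  t22: +13.4073
  t23: +2.4844
  t24: +2.2225
  t25: +8.6962
  t26: +0.7747
  t27: -1.1732
  t28: +1.3137
  t29: +7.8827
  t30: +3.9488
Σ = +159.2128 → |volume| = 159.21

Directed edges: 90 total; 6 unmatched, e.g. (3.22,1.79,-0.4)→(3.06,1.35,-1.6) → open.

159.21 OPEN


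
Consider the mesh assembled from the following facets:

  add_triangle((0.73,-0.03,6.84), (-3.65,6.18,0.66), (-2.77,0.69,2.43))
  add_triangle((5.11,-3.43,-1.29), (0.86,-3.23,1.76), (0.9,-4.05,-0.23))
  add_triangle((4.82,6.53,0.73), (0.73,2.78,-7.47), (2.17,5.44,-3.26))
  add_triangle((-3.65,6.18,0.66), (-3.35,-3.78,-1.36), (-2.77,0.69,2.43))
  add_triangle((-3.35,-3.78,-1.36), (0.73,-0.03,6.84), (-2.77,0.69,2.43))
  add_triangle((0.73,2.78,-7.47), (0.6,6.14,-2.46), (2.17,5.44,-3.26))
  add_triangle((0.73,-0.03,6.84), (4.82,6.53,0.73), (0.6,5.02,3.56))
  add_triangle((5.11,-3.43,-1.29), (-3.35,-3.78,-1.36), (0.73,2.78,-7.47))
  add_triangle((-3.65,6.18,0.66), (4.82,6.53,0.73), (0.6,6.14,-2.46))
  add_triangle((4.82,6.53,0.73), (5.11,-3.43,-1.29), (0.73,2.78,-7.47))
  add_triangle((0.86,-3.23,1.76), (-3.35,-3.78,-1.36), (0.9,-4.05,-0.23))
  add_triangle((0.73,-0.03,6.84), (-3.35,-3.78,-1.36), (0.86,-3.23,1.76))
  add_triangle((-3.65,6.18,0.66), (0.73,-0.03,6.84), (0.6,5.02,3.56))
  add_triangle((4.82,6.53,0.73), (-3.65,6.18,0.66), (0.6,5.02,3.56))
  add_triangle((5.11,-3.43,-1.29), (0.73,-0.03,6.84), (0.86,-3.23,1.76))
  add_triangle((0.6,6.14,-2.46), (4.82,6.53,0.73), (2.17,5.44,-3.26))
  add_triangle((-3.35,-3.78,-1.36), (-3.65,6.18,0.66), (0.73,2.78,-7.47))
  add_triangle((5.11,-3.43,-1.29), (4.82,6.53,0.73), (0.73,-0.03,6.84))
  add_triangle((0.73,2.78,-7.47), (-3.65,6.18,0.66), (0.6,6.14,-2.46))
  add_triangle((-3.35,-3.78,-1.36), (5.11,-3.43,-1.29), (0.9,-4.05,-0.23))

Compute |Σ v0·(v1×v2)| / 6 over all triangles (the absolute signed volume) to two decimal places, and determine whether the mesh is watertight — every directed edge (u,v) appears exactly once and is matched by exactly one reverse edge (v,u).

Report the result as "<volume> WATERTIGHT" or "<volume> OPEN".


473.11 WATERTIGHT

Per-triangle v0·(v1×v2)/6:
  t1: +18.3806
  t2: +5.8086
  t3: +10.0619
  t4: +15.8758
  t5: +15.6345
  t6: +10.1502
  t7: +25.5835
  t8: +43.5504
  t9: +27.9873
  t10: +66.0157
  t11: +5.3866
  t12: +14.6738
  t13: +22.9086
  t14: +26.9047
  t15: +16.6442
  t16: +10.2342
  t17: +46.9960
  t18: +57.6570
  t19: +26.1986
  t20: +6.4588
Σ = +473.1111 → |volume| = 473.11

Directed edges: 60 total, each appears once with its reverse present → watertight.


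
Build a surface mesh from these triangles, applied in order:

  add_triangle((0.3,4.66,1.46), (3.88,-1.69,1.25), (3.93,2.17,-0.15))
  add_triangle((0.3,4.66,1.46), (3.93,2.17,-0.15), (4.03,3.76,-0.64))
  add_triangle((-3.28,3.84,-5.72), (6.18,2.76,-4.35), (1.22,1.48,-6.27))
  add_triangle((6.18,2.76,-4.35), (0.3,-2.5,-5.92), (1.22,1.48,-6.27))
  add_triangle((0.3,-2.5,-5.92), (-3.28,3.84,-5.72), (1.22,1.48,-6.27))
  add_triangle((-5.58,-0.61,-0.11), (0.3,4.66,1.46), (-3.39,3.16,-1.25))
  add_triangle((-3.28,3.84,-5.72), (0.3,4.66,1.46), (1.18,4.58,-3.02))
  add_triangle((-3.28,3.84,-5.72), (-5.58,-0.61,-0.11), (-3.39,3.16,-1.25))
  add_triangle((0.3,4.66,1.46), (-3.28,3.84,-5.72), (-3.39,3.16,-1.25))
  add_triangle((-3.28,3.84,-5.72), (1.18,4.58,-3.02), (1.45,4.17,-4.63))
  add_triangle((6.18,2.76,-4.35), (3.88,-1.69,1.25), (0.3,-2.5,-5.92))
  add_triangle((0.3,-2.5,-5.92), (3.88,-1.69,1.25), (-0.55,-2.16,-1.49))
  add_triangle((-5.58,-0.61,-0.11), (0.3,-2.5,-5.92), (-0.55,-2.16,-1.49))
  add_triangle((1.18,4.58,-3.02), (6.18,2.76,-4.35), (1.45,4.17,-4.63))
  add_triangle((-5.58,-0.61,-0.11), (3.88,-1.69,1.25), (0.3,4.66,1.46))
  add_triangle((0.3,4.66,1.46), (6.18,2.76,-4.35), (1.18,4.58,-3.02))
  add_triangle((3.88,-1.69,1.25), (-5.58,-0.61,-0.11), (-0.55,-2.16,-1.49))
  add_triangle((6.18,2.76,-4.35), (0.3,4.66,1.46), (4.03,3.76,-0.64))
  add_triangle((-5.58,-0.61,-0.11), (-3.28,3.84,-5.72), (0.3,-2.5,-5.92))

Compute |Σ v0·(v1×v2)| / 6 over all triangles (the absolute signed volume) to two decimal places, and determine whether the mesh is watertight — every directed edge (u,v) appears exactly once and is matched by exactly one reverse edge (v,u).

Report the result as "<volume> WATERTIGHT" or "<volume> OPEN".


260.93 OPEN

Per-triangle v0·(v1×v2)/6:
  t1: +7.8094
  t2: +2.9105
  t3: +21.8339
  t4: +20.1795
  t5: +20.1081
  t6: +9.8660
  t7: +16.9635
  t8: +13.9491
  t9: +13.1851
  t10: +7.0420
  t11: +30.9271
  t12: +7.3247
  t13: +8.0885
  t14: +7.1242
  t15: +7.9090
  t16: +17.1831
  t17: +5.2000
  t18: +6.8663
  t19: +36.4599
Σ = +260.9298 → |volume| = 260.93

Directed edges: 57 total; 7 unmatched, e.g. (3.88,-1.69,1.25)→(3.93,2.17,-0.15) → open.


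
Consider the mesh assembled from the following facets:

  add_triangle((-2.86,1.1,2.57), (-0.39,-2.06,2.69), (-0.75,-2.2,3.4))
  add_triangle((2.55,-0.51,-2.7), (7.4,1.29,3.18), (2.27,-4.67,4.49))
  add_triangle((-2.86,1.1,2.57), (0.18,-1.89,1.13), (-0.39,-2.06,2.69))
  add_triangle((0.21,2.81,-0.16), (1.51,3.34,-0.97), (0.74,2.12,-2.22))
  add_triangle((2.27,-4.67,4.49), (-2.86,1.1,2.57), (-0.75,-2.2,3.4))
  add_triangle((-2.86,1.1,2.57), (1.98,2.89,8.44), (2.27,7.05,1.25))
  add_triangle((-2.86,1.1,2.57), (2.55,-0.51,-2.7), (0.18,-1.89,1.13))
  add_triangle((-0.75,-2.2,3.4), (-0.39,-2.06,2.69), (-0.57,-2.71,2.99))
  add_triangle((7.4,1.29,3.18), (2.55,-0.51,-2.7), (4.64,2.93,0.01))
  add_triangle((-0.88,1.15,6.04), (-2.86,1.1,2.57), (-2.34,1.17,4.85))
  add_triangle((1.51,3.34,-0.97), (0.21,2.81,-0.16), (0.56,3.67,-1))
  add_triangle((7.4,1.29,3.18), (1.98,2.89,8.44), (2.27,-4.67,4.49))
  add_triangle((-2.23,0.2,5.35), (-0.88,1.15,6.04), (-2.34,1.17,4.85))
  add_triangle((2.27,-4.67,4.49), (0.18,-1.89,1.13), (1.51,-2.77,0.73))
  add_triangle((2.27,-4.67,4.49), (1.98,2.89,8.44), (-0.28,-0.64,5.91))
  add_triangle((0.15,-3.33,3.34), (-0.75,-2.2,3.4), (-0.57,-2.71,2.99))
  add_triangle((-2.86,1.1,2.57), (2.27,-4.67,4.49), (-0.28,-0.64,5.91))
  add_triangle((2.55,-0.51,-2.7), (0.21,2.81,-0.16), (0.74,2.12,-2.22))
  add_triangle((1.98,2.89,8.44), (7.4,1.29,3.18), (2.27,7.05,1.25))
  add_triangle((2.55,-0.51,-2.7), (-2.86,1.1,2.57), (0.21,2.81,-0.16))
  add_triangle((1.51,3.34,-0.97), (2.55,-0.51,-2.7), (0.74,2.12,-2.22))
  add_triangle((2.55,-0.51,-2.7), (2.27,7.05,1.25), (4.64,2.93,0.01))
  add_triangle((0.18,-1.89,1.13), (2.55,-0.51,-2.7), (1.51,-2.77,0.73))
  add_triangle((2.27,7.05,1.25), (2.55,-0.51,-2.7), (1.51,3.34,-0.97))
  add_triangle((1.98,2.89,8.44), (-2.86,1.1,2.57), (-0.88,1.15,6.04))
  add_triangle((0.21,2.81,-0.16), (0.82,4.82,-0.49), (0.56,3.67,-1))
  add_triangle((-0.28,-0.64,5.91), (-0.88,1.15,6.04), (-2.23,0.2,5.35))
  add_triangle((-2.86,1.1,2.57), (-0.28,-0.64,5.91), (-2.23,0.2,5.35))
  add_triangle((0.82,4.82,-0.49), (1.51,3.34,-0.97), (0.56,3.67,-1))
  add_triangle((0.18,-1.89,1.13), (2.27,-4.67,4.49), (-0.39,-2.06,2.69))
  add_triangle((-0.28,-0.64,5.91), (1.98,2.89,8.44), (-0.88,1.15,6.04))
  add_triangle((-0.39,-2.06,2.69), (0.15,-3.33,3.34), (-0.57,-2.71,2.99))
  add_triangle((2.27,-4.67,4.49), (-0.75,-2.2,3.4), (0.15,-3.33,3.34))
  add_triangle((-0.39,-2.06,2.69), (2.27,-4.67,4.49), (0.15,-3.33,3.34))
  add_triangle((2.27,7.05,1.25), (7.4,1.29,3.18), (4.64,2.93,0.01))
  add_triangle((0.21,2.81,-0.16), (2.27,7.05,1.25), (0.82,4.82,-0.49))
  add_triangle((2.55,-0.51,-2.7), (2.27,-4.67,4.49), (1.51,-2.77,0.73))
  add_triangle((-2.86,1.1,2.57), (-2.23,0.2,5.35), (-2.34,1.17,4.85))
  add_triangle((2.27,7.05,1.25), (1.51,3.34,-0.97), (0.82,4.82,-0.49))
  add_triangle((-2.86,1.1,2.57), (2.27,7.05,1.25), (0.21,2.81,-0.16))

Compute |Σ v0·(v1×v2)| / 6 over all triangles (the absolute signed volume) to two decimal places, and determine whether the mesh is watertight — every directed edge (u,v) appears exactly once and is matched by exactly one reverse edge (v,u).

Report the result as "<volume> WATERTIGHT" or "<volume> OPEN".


287.84 WATERTIGHT

Per-triangle v0·(v1×v2)/6:
  t1: +0.0966
  t2: +27.8526
  t3: +0.6697
  t4: +1.0268
  t5: +2.8117
  t6: +32.8685
  t7: +0.0647
  t8: -0.0731
  t9: +12.2657
  t10: +0.3872
  t11: -0.3626
  t12: +58.4455
  t13: +1.7061
  t14: +1.1990
  t15: +19.1100
  t16: +0.3303
  t17: +7.9137
  t18: -1.8012
  t19: +61.4221
  t20: +0.5694
  t21: +2.8296
  t22: +9.7097
  t23: +0.4498
  t24: +3.6497
  t25: +5.1835
  t26: +0.1415
  t27: +3.0565
  t28: -0.5813
  t29: +0.5069
  t30: +1.1520
  t31: +6.4541
  t32: -0.1668
  t33: +1.2727
  t34: -0.6611
  t35: +17.0003
  t36: +0.5316
  t37: +3.0578
  t38: +1.2919
  t39: +2.0302
  t40: +4.4247
Σ = +287.8359 → |volume| = 287.84

Directed edges: 120 total, each appears once with its reverse present → watertight.


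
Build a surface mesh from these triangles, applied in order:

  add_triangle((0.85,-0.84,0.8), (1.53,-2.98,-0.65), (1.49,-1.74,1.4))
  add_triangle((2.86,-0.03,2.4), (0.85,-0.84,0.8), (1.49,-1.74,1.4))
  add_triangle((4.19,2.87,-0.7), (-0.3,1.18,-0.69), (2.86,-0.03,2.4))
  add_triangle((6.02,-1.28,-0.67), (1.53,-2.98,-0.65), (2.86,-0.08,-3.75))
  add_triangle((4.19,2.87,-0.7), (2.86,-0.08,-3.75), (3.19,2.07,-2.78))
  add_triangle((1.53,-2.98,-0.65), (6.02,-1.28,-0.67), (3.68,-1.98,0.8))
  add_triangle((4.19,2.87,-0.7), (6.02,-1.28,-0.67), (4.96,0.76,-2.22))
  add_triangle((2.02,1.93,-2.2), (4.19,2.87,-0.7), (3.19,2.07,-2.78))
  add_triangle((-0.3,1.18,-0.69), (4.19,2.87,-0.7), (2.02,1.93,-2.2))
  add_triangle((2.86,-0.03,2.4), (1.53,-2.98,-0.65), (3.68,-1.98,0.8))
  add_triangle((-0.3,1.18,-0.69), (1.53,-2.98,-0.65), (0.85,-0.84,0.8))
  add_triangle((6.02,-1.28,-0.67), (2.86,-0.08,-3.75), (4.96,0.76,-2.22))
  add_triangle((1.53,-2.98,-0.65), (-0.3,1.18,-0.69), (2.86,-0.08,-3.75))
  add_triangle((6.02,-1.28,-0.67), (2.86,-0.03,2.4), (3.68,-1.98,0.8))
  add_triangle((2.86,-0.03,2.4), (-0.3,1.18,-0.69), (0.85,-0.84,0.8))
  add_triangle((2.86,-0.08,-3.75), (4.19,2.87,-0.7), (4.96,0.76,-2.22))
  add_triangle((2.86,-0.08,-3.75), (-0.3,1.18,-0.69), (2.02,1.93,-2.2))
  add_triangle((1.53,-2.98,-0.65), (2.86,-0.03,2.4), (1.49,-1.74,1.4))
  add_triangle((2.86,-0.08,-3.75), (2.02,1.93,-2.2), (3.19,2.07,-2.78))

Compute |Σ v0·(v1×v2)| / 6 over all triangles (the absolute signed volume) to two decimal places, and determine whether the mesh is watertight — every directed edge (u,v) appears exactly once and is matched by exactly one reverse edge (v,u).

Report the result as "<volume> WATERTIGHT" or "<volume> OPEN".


45.27 OPEN

Per-triangle v0·(v1×v2)/6:
  t1: -0.0787
  t2: +0.0120
  t3: +1.7564
  t4: +9.3946
  t5: +2.9367
  t6: +3.7981
  t7: +5.8685
  t8: +1.0070
  t9: +1.5197
  t10: +1.4430
  t11: -0.3464
  t12: +5.3642
  t13: +0.7594
  t14: +3.9677
  t15: -0.1250
  t16: +4.0456
  t17: +1.2764
  t18: +1.8010
  t19: +0.8665
Σ = +45.2667 → |volume| = 45.27

Directed edges: 57 total; 3 unmatched, e.g. (2.86,-0.03,2.4)→(4.19,2.87,-0.7) → open.


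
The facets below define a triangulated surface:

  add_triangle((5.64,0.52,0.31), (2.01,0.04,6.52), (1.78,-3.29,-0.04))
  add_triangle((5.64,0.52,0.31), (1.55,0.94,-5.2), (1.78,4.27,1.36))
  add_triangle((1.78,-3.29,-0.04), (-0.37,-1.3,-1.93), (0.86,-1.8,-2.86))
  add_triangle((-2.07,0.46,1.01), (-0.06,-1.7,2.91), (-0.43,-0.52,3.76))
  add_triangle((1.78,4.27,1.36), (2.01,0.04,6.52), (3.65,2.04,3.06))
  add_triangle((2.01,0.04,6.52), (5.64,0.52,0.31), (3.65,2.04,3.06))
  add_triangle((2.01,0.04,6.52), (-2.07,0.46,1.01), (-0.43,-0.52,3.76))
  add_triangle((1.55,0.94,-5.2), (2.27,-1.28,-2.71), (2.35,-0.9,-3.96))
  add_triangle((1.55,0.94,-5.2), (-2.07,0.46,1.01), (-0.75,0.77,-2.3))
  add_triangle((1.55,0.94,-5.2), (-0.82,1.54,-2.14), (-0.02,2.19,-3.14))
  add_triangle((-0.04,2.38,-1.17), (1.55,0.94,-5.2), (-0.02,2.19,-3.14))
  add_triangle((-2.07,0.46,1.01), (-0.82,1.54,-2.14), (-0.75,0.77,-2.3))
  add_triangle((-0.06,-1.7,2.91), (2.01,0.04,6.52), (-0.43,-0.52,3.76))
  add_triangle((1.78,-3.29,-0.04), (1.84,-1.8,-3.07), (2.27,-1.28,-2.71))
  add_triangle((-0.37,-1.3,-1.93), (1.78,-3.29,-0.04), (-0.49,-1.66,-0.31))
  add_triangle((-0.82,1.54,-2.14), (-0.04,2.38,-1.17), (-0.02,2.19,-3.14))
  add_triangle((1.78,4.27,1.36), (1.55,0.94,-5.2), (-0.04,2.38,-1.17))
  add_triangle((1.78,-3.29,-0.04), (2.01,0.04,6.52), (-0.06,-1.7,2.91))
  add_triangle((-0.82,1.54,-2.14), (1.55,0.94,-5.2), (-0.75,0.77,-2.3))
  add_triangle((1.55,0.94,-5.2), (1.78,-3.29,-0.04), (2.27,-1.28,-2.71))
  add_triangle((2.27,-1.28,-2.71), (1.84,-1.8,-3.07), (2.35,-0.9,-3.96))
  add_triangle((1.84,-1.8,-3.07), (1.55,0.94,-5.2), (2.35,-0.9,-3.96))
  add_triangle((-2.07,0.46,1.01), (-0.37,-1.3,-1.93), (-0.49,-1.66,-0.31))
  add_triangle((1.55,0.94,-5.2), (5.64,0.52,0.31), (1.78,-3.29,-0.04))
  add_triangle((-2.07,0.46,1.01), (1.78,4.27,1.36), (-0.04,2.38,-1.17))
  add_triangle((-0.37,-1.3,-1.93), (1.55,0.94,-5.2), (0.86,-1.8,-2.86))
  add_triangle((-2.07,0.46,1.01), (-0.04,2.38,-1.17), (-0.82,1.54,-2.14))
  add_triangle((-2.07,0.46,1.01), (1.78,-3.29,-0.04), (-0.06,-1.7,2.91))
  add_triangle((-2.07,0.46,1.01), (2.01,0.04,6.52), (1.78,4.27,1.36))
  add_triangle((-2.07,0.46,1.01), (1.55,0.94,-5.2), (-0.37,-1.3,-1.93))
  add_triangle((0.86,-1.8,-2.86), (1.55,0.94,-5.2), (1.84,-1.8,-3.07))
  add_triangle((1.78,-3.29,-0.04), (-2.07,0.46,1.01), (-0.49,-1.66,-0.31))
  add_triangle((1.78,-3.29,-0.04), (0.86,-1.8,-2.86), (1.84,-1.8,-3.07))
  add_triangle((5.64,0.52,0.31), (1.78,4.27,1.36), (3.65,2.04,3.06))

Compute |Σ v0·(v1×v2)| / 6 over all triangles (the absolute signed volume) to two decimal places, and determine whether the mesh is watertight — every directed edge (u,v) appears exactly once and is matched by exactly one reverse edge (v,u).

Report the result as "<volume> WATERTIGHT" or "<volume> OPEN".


Per-triangle v0·(v1×v2)/6:
  t1: +20.8297
  t2: +21.3441
  t3: +1.5509
  t4: +1.4867
  t5: +9.5458
  t6: +10.6539
  t7: +2.1890
  t8: +0.2536
  t9: -0.2564
  t10: +1.0945
  t11: +1.2500
  t12: +0.7201
  t13: +2.4017
  t14: +1.3569
  t15: +1.2864
  t16: +0.6592
  t17: +5.6286
  t18: +6.7673
  t19: +0.9871
  t20: -1.4664
  t21: +0.4735
  t22: +1.0919
  t23: +1.0261
  t24: +17.2636
  t25: +3.7377
  t26: +1.9089
  t27: +1.5207
  t28: +2.3869
  t29: +11.6991
  t30: +3.0543
  t31: +1.8420
  t32: +1.0539
  t33: +1.5382
  t34: +9.0148
Σ = +145.8944 → |volume| = 145.89

Directed edges: 102 total, each appears once with its reverse present → watertight.

145.89 WATERTIGHT


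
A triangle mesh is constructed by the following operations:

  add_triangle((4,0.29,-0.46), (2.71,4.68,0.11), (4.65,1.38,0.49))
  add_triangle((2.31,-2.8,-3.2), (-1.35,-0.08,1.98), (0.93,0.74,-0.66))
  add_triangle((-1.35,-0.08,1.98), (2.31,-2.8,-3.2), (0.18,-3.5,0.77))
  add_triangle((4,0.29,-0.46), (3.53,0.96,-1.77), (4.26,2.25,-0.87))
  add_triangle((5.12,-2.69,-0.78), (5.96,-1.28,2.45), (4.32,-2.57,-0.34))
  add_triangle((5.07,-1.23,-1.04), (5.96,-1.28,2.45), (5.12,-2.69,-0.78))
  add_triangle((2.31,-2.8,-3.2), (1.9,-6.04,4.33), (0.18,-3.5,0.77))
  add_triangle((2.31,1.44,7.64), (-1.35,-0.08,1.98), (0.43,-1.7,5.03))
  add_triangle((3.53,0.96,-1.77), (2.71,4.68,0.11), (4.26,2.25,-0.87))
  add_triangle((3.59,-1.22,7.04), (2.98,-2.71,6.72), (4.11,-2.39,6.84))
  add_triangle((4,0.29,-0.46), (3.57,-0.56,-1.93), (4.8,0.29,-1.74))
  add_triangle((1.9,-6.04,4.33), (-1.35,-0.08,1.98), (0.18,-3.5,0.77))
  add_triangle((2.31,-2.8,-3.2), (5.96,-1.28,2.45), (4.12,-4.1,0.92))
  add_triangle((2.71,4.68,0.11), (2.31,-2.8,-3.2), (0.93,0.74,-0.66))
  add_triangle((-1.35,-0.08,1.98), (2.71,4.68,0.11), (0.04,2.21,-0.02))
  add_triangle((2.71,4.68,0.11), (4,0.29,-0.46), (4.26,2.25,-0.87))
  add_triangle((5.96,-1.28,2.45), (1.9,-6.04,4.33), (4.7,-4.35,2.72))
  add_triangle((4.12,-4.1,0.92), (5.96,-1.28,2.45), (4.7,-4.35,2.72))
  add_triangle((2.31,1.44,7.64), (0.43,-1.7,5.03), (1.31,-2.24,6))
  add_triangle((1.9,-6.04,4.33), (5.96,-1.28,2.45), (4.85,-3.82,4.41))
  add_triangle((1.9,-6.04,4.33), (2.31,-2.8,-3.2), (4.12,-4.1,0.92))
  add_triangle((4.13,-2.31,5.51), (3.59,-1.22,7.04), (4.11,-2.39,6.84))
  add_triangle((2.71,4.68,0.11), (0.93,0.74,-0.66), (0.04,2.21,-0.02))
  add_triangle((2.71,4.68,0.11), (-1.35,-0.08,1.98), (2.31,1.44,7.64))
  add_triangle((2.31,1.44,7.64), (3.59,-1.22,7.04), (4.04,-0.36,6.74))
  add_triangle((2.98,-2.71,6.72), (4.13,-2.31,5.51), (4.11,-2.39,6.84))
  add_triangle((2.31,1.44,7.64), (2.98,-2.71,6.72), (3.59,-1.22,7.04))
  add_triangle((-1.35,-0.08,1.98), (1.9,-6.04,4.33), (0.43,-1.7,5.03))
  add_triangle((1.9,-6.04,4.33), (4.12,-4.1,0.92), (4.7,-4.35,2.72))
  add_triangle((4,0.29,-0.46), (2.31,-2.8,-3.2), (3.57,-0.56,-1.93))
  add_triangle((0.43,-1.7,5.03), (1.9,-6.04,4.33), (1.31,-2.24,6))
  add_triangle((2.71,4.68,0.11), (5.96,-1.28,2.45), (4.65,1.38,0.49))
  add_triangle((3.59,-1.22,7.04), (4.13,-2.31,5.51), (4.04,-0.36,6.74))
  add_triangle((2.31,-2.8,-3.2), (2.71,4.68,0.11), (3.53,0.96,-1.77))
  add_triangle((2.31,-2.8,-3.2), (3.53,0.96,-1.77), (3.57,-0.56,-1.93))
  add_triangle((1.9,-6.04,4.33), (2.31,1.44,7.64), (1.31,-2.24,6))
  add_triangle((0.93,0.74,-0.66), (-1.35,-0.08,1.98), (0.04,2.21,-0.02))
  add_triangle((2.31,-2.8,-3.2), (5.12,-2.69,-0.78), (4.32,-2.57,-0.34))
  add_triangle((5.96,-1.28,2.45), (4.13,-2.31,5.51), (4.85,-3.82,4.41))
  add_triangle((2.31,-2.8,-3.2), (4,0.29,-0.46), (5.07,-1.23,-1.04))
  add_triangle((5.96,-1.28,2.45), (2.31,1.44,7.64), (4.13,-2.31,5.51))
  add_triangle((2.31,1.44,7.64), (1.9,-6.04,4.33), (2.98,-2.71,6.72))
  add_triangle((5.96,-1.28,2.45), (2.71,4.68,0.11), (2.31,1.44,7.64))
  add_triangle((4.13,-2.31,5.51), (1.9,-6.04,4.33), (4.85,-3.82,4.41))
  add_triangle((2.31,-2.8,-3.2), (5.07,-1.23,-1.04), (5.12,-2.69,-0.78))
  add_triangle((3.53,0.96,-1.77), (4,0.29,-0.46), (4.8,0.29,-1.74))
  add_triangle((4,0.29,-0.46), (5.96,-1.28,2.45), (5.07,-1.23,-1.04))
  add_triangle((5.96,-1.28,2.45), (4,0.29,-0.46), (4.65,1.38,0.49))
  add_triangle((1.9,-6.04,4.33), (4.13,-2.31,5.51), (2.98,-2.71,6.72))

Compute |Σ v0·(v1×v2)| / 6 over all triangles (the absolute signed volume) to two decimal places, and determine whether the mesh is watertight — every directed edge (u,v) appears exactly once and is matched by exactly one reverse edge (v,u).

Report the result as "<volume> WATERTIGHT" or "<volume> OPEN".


Per-triangle v0·(v1×v2)/6:
  t1: +2.7698
  t2: -0.4942
  t3: +0.5348
  t4: +1.5868
  t5: +1.3631
  t6: +4.5311
  t7: +7.3300
  t8: +5.9411
  t9: +1.9937
  t10: +1.7594
  t11: +0.5898
  t12: +4.1901
  t13: +11.4822
  t14: +0.8512
  t15: +1.9896
  t16: +1.6818
  t17: +7.3685
  t18: +5.0837
  t19: +2.9823
  t20: +3.7230
  t21: +11.9311
  t22: +0.8771
  t23: +0.6832
  t24: +10.0164
  t25: +3.4591
  t26: +0.8020
  t27: +4.3249
  t28: +5.0733
  t29: +5.6369
  t30: +1.4041
  t31: +2.7860
  t32: +5.0578
  t33: +2.2104
  t34: +1.7739
  t35: +1.5567
  t36: +6.9370
  t37: -0.3437
  t38: +1.1605
  t39: +7.1058
  t40: +2.2212
  t41: +16.7889
  t42: +5.2861
  t43: +36.9013
  t44: +8.4278
  t45: +3.8468
  t46: +0.6104
  t47: +3.8609
  t48: +3.3495
  t49: +8.1129
Σ = +229.1162 → |volume| = 229.12

Directed edges: 147 total; 9 unmatched, e.g. (5.96,-1.28,2.45)→(4.32,-2.57,-0.34) → open.

229.12 OPEN


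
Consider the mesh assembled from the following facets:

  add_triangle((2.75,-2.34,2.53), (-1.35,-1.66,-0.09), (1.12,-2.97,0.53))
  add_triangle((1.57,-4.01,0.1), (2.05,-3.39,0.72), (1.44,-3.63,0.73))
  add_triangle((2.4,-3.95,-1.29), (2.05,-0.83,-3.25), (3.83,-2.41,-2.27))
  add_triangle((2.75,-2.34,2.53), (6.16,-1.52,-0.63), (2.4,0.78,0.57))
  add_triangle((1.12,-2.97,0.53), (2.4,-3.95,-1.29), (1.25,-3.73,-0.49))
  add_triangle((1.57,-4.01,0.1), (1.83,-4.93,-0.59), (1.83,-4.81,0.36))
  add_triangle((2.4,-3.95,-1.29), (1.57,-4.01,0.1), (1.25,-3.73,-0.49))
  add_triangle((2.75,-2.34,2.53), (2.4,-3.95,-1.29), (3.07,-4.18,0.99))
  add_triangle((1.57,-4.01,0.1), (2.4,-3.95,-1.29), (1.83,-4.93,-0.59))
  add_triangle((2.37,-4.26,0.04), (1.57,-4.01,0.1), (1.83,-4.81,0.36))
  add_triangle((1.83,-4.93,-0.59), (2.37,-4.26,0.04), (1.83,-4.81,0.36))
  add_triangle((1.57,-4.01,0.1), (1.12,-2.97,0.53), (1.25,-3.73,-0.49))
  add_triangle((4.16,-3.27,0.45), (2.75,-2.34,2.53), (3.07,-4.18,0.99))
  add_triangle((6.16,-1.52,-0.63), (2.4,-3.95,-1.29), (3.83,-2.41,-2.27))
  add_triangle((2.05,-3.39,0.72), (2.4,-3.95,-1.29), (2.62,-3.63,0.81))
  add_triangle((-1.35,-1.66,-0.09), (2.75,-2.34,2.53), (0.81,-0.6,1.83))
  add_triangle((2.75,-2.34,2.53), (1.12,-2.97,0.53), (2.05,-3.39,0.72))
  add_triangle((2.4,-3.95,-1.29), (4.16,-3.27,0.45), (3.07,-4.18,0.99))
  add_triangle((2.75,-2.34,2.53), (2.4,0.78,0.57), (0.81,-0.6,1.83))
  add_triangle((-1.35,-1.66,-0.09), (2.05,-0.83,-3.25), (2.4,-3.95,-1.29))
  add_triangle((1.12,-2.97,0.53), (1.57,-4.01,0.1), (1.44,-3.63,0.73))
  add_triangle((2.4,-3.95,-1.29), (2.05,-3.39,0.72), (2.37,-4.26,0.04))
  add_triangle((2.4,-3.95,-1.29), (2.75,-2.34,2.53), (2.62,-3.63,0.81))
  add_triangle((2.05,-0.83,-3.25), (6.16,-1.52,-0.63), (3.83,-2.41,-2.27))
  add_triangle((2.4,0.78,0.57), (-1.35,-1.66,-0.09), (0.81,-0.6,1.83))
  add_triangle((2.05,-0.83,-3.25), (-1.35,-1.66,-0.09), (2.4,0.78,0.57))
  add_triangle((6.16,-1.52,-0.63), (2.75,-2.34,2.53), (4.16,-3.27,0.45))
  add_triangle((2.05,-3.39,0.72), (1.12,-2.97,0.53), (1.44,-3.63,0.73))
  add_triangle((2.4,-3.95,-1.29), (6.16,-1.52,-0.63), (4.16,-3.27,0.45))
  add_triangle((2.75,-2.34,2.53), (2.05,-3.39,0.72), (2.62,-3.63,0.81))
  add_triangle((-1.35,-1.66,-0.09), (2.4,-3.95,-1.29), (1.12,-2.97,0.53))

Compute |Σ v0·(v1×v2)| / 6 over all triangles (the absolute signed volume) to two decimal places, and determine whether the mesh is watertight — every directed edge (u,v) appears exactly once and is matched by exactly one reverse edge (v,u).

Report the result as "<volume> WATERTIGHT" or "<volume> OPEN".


Per-triangle v0·(v1×v2)/6:
  t1: +1.7091
  t2: +0.3009
  t3: +3.1304
  t4: +5.3514
  t5: -0.6754
  t6: -0.0414
  t7: +0.5278
  t8: -0.9094
  t9: -0.4997
  t10: -0.1103
  t11: +0.5862
  t12: +0.0808
  t13: +2.6535
  t14: +4.9041
  t15: +0.5113
  t16: +1.4436
  t17: +0.7005
  t18: +2.8395
  t19: +1.4702
  t20: +4.1655
  t21: +0.0240
  t22: +0.2535
  t23: +0.8461
  t24: +3.9476
  t25: -0.7203
  t26: -1.9635
  t27: +4.9820
  t28: -0.0274
  t29: +5.4239
  t30: +0.4586
  t31: +2.1253
Σ = +43.4884 → |volume| = 43.49

Directed edges: 93 total; 9 unmatched, e.g. (1.57,-4.01,0.1)→(2.05,-3.39,0.72) → open.

43.49 OPEN


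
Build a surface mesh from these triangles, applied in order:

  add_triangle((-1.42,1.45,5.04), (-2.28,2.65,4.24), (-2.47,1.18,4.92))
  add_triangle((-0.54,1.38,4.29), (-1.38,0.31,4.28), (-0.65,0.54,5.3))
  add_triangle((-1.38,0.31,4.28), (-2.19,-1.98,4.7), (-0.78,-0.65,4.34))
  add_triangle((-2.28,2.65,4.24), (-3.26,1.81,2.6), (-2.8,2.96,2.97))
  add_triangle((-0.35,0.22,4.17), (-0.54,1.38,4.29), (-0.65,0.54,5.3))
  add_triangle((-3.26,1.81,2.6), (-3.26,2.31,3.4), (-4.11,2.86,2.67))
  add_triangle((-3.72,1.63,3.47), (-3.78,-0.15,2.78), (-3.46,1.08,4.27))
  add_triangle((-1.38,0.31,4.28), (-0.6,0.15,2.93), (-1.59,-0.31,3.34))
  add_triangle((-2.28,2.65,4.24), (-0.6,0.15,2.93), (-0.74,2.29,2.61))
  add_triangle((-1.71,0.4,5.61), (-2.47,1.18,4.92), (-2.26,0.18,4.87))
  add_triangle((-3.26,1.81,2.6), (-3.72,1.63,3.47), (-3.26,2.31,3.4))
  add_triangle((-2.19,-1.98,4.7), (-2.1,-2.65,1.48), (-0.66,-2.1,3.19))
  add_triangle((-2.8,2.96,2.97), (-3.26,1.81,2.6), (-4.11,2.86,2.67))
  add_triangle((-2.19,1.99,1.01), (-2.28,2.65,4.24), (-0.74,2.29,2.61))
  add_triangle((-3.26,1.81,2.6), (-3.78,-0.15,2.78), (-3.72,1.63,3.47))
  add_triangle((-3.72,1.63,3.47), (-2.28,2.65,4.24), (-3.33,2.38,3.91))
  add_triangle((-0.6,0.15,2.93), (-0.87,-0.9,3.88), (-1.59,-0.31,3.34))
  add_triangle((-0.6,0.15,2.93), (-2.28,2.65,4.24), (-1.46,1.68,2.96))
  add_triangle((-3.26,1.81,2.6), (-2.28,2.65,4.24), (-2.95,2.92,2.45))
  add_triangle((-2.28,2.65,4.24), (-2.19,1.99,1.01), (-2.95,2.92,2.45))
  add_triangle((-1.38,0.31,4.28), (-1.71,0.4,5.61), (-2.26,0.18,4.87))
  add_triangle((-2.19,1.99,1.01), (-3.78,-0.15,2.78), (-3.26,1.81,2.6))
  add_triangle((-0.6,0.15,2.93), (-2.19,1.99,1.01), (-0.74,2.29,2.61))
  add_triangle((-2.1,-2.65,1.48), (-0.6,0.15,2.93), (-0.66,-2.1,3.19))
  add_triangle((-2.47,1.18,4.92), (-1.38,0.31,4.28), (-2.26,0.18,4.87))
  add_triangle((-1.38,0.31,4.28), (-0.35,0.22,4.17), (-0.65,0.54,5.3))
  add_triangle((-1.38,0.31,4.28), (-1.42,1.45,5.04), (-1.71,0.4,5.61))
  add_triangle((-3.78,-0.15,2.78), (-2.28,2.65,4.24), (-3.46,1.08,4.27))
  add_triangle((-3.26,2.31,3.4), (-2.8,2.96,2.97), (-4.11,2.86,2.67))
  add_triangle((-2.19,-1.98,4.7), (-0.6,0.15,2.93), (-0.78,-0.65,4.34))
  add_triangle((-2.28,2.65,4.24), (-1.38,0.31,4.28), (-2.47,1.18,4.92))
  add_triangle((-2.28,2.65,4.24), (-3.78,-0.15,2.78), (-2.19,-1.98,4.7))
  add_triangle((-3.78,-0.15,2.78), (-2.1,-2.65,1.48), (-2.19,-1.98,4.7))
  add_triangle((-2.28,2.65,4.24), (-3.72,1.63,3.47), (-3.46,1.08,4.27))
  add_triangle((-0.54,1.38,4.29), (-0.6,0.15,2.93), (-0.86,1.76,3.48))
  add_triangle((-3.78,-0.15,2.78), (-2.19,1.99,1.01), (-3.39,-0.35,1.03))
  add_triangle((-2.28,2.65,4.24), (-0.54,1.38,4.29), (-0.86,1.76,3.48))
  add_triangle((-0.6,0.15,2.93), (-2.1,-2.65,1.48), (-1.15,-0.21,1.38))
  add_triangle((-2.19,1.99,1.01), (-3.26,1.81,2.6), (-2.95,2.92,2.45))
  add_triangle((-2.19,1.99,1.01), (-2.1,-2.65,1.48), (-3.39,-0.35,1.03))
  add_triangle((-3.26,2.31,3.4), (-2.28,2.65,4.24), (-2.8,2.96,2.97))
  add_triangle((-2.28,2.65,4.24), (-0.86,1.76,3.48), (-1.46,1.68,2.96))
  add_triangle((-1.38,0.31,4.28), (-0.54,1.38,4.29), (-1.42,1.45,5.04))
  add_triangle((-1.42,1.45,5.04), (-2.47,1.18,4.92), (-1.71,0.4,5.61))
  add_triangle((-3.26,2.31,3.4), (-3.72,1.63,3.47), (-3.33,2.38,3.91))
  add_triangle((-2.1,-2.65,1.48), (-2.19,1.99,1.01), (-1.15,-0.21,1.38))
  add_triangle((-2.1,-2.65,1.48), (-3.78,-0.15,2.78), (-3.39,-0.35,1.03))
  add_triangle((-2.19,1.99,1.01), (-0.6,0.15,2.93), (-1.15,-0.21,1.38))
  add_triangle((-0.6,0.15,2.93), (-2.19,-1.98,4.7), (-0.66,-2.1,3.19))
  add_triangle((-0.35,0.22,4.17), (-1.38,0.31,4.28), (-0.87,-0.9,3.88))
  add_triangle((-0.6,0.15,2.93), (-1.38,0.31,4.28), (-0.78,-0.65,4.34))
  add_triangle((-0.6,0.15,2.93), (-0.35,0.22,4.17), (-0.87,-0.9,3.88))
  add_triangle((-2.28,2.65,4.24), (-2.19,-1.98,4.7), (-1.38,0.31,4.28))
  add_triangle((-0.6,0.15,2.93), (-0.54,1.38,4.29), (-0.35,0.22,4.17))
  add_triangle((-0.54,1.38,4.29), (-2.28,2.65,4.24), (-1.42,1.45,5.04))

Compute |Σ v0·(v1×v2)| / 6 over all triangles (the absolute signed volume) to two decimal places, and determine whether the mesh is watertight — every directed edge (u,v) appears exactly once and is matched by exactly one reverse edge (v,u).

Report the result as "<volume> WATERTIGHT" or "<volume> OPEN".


Per-triangle v0·(v1×v2)/6:
  t1: +1.5167
  t2: +0.7138
  t3: +1.4892
  t4: -1.2950
  t5: +0.1319
  t6: +0.4164
  t7: +1.3692
  t8: -0.1585
  t9: +1.2424
  t10: +0.7530
  t11: +0.3259
  t12: +2.1472
  t13: -0.6956
  t14: +1.4037
  t15: +0.6703
  t16: +0.3838
  t17: -0.4684
  t18: -0.0393
  t19: +1.6138
  t20: -0.0487
  t21: -0.0153
  t22: +0.9987
  t23: -1.8938
  t24: -1.9771
  t25: -0.5141
  t26: +0.1727
  t27: -0.0774
  t28: -1.0131
  t29: +0.8558
  t30: -0.6407
  t31: -0.9404
  t32: +8.3908
  t33: +5.0724
  t34: +1.6385
  t35: -0.3450
  t36: +1.9960
  t37: +0.4118
  t38: -0.9083
  t39: +0.5540
  t40: -1.5279
  t41: +0.9594
  t42: -0.0829
  t43: +0.4962
  t44: +1.0796
  t45: +0.2343
  t46: -1.1793
  t47: +2.3572
  t48: -1.0928
  t49: +1.3494
  t50: +0.8156
  t51: +0.2096
  t52: -0.2701
  t53: +2.6385
  t54: -0.2845
  t55: +0.9362
Σ = +29.8759 → |volume| = 29.88

Directed edges: 165 total; 9 unmatched, e.g. (-1.59,-0.31,3.34)→(-1.38,0.31,4.28) → open.

29.88 OPEN
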